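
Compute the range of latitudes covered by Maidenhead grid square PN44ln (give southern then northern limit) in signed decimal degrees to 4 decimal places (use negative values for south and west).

Field P=15, N=13: +15·20° lon, +13·10° lat → SW at lon 120°, lat 40°.
Square 4, 4: +4·2° lon, +4·1° lat → SW at lon 128°, lat 44°.
Subsquare l=11, n=13: +11·0.0833333° lon, +13·0.0416667° lat → SW at lon 128.917°, lat 44.5417°.
Cell spans 0.0833333° lon × 0.0416667° lat.
south 44.5417, north 44.5833.

44.5417, 44.5833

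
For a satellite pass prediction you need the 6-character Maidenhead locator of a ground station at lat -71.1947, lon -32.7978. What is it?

HB38ot

Add 180° to longitude and 90° to latitude: 147.2022, 18.8053.
Field (20°×10°, letters A–R): lon ⌊147.2022/20⌋ = 7 → H; lat ⌊18.8053/10⌋ = 1 → B.
Square (2°×1°, digits 0–9): lon ⌊7.2022/2⌋ = 3; lat ⌊8.8053/1⌋ = 8.
Subsquare (5′×2.5′, letters a–x): lon ⌊1.2022/0.0833333⌋ = 14 → o; lat ⌊0.8053/0.0416667⌋ = 19 → t.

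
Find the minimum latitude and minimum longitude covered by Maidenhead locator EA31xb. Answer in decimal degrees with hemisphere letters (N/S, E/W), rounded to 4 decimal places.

88.9583° S, 92.0833° W

Field E=4, A=0: +4·20° lon, +0·10° lat → SW at lon -100°, lat -90°.
Square 3, 1: +3·2° lon, +1·1° lat → SW at lon -94°, lat -89°.
Subsquare x=23, b=1: +23·0.0833333° lon, +1·0.0416667° lat → SW at lon -92.0833°, lat -88.9583°.
latitude 88.9583° S, longitude 92.0833° W.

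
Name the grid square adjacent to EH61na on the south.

Latitude subsquare a = 0; −1 → -1, wraps to 23 = x, carry into square.
Latitude square 1; −1 → 0.
The longitude characters are unchanged.

EH60nx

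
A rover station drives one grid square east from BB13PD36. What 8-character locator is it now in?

BB13pd46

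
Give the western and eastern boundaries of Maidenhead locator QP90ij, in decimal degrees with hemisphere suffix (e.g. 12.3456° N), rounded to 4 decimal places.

Field Q=16, P=15: +16·20° lon, +15·10° lat → SW at lon 140°, lat 60°.
Square 9, 0: +9·2° lon, +0·1° lat → SW at lon 158°, lat 60°.
Subsquare i=8, j=9: +8·0.0833333° lon, +9·0.0416667° lat → SW at lon 158.667°, lat 60.375°.
Cell spans 0.0833333° lon × 0.0416667° lat.
west 158.6667° E, east 158.7500° E.

158.6667° E, 158.7500° E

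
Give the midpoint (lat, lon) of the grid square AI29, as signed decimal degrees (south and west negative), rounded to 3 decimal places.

Field A=0, I=8: +0·20° lon, +8·10° lat → SW at lon -180°, lat -10°.
Square 2, 9: +2·2° lon, +9·1° lat → SW at lon -176°, lat -1°.
Cell spans 2° lon × 1° lat. Centre is SW corner plus half of each.
latitude -0.500, longitude -175.000.

-0.500, -175.000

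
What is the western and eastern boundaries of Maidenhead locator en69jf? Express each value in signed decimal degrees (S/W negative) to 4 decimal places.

-87.2500, -87.1667

Field E=4, N=13: +4·20° lon, +13·10° lat → SW at lon -100°, lat 40°.
Square 6, 9: +6·2° lon, +9·1° lat → SW at lon -88°, lat 49°.
Subsquare j=9, f=5: +9·0.0833333° lon, +5·0.0416667° lat → SW at lon -87.25°, lat 49.2083°.
Cell spans 0.0833333° lon × 0.0416667° lat.
west -87.2500, east -87.1667.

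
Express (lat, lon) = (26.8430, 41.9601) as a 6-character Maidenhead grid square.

Add 180° to longitude and 90° to latitude: 221.9601, 116.8430.
Field (20°×10°, letters A–R): 221.9601/20 → 11 → L, 116.8430/10 → 11 → L; chars LL.
Square (2°×1°, digits 0–9): 1.9601/2 → 0, 6.8430/1 → 6; chars 06.
Subsquare (5′×2.5′, letters a–x): 1.9601/0.0833333 → 23 → x, 0.8430/0.0416667 → 20 → u; chars xu.

LL06xu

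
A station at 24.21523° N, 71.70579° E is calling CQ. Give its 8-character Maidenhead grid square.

ML54uf41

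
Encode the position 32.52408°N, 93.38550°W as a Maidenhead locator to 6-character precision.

EM32hm

Add 180° to longitude and 90° to latitude: 86.6145, 122.5241.
Field: lon ⌊86.6145/20⌋ = 4 → E; lat ⌊122.5241/10⌋ = 12 → M.
Square: lon ⌊6.6145/2⌋ = 3; lat ⌊2.5241/1⌋ = 2.
Subsquare: lon ⌊0.6145/0.0833333⌋ = 7 → h; lat ⌊0.5241/0.0416667⌋ = 12 → m.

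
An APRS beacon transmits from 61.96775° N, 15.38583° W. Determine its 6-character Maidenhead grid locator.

IP21hx

Offset from 180°W / 90°S: lon 164.6142°, lat 151.9677°.
Field: lon ⌊164.6142/20⌋ = 8 → I; lat ⌊151.9677/10⌋ = 15 → P.
Square: lon ⌊4.6142/2⌋ = 2; lat ⌊1.9677/1⌋ = 1.
Subsquare: lon ⌊0.6142/0.0833333⌋ = 7 → h; lat ⌊0.9677/0.0416667⌋ = 23 → x.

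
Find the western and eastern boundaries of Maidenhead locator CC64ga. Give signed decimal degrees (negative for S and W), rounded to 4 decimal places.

Field C=2, C=2: +2·20° lon, +2·10° lat → SW at lon -140°, lat -70°.
Square 6, 4: +6·2° lon, +4·1° lat → SW at lon -128°, lat -66°.
Subsquare g=6, a=0: +6·0.0833333° lon, +0·0.0416667° lat → SW at lon -127.5°, lat -66°.
Cell spans 0.0833333° lon × 0.0416667° lat.
west -127.5000, east -127.4167.

-127.5000, -127.4167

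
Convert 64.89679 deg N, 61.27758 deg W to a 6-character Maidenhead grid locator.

FP94iv

Add 180° to longitude and 90° to latitude: 118.7224, 154.8968.
Field (20°×10°, letters A–R): 118.7224/20 → 5 → F, 154.8968/10 → 15 → P; chars FP.
Square (2°×1°, digits 0–9): 18.7224/2 → 9, 4.8968/1 → 4; chars 94.
Subsquare (5′×2.5′, letters a–x): 0.7224/0.0833333 → 8 → i, 0.8968/0.0416667 → 21 → v; chars iv.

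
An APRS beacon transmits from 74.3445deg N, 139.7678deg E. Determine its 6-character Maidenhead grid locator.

PQ94vi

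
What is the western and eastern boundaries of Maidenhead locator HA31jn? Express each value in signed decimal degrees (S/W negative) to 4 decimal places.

-33.2500, -33.1667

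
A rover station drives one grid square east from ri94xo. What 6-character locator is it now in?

AI04ao

Longitude subsquare x = 23; +1 → 24, wraps to 0 = a, carry into square.
Longitude square 9; +1 → 10, wraps to 0, carry into field.
Longitude field R = 17; +1 → 18, wraps to 0 = A, wrapping around the antimeridian.
The latitude characters are unchanged.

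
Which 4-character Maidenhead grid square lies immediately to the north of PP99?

Latitude square 9; +1 → 10, wraps to 0, carry into field.
Latitude field P = 15; +1 → 16 = Q.
The longitude characters are unchanged.

PQ90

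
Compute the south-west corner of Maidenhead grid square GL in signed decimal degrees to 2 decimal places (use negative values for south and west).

Field G=6, L=11: +6·20° lon, +11·10° lat → SW at lon -60°, lat 20°.
latitude 20.00, longitude -60.00.

20.00, -60.00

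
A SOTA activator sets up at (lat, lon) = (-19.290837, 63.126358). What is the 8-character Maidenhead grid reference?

MH10nr50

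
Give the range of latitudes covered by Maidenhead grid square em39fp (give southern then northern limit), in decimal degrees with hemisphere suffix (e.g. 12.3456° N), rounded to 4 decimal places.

39.6250° N, 39.6667° N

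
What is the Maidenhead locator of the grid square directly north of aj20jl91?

Latitude extended square 1; +1 → 2.
The longitude characters are unchanged.

AJ20jl92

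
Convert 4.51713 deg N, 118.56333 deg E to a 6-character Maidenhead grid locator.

Add 180° to longitude and 90° to latitude: 298.5633, 94.5171.
Field: 298.5633/20 → 14 → O, 94.5171/10 → 9 → J; chars OJ.
Square: 18.5633/2 → 9, 4.5171/1 → 4; chars 94.
Subsquare: 0.5633/0.0833333 → 6 → g, 0.5171/0.0416667 → 12 → m; chars gm.

OJ94gm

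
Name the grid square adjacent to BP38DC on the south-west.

BP38cb

Longitude subsquare d = 3; −1 → 2 = c.
Latitude subsquare c = 2; −1 → 1 = b.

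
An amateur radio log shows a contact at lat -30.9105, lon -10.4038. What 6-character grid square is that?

Offset from 180°W / 90°S: lon 169.5962°, lat 59.0895°.
Field: 169.5962/20 → 8 → I, 59.0895/10 → 5 → F; chars IF.
Square: 9.5962/2 → 4, 9.0895/1 → 9; chars 49.
Subsquare: 1.5962/0.0833333 → 19 → t, 0.0895/0.0416667 → 2 → c; chars tc.

IF49tc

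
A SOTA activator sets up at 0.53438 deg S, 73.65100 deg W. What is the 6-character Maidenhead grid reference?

FI39el

Shift to the Maidenhead origin (180°W, 90°S): lon 106.3490, lat 89.4656.
Field: lon ⌊106.3490/20⌋ = 5 → F; lat ⌊89.4656/10⌋ = 8 → I.
Square: lon ⌊6.3490/2⌋ = 3; lat ⌊9.4656/1⌋ = 9.
Subsquare: lon ⌊0.3490/0.0833333⌋ = 4 → e; lat ⌊0.4656/0.0416667⌋ = 11 → l.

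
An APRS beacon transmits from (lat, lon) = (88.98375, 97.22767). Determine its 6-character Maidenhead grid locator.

NR88ox

Offset from 180°W / 90°S: lon 277.2277°, lat 178.9837°.
Field: lon ⌊277.2277/20⌋ = 13 → N; lat ⌊178.9837/10⌋ = 17 → R.
Square: lon ⌊17.2277/2⌋ = 8; lat ⌊8.9837/1⌋ = 8.
Subsquare: lon ⌊1.2277/0.0833333⌋ = 14 → o; lat ⌊0.9837/0.0416667⌋ = 23 → x.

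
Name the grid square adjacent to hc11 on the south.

Latitude square 1; −1 → 0.
The longitude characters are unchanged.

HC10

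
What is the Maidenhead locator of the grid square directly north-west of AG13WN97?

AG13wn88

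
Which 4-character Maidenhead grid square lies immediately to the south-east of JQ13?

JQ22

Longitude square 1; +1 → 2.
Latitude square 3; −1 → 2.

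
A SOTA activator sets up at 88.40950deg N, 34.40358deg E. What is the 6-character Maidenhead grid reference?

KR78ej

Shift to the Maidenhead origin (180°W, 90°S): lon 214.4036, lat 178.4095.
Field: 214.4036/20 → 10 → K, 178.4095/10 → 17 → R; chars KR.
Square: 14.4036/2 → 7, 8.4095/1 → 8; chars 78.
Subsquare: 0.4036/0.0833333 → 4 → e, 0.4095/0.0416667 → 9 → j; chars ej.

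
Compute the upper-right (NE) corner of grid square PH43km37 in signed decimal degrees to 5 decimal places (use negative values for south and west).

-16.46667, 128.86667

Field P=15, H=7: +15·20° lon, +7·10° lat → SW at lon 120°, lat -20°.
Square 4, 3: +4·2° lon, +3·1° lat → SW at lon 128°, lat -17°.
Subsquare k=10, m=12: +10·0.0833333° lon, +12·0.0416667° lat → SW at lon 128.833°, lat -16.5°.
Extended square 3, 7: +3·0.00833333° lon, +7·0.00416667° lat → SW at lon 128.858°, lat -16.4708°.
Cell spans 0.00833333° lon × 0.00416667° lat. NE corner is SW corner plus one full cell.
latitude -16.46667, longitude 128.86667.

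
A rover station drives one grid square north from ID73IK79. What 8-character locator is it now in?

ID73il70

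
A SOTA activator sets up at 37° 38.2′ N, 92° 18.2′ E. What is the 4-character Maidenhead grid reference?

NM67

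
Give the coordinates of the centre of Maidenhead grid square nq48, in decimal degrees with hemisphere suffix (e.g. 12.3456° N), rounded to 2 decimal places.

Field N=13, Q=16: +13·20° lon, +16·10° lat → SW at lon 80°, lat 70°.
Square 4, 8: +4·2° lon, +8·1° lat → SW at lon 88°, lat 78°.
Cell spans 2° lon × 1° lat. Centre is SW corner plus half of each.
latitude 78.50° N, longitude 89.00° E.

78.50° N, 89.00° E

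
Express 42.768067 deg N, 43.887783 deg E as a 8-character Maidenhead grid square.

Add 180° to longitude and 90° to latitude: 223.88778, 132.76807.
Field: 223.88778/20 → 11 → L, 132.76807/10 → 13 → N; chars LN.
Square: 3.88778/2 → 1, 2.76807/1 → 2; chars 12.
Subsquare: 1.88778/0.0833333 → 22 → w, 0.76807/0.0416667 → 18 → s; chars ws.
Extended square: 0.05445/0.00833333 → 6, 0.01807/0.00416667 → 4; chars 64.

LN12ws64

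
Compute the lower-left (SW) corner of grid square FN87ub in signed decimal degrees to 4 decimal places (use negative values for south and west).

47.0417, -62.3333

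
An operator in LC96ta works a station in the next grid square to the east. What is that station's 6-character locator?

LC96ua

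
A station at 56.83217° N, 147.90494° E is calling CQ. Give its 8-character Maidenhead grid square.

Add 180° to longitude and 90° to latitude: 327.90494, 146.83217.
Field (20°×10°, letters A–R): lon ⌊327.90494/20⌋ = 16 → Q; lat ⌊146.83217/10⌋ = 14 → O.
Square (2°×1°, digits 0–9): lon ⌊7.90494/2⌋ = 3; lat ⌊6.83217/1⌋ = 6.
Subsquare (5′×2.5′, letters a–x): lon ⌊1.90494/0.0833333⌋ = 22 → w; lat ⌊0.83217/0.0416667⌋ = 19 → t.
Extended square (30″×15″, digits 0–9): lon ⌊0.07161/0.00833333⌋ = 8; lat ⌊0.04050/0.00416667⌋ = 9.

QO36wt89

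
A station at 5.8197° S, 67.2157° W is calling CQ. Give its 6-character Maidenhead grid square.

FI64je

Shift to the Maidenhead origin (180°W, 90°S): lon 112.7843, lat 84.1803.
Field: lon ⌊112.7843/20⌋ = 5 → F; lat ⌊84.1803/10⌋ = 8 → I.
Square: lon ⌊12.7843/2⌋ = 6; lat ⌊4.1803/1⌋ = 4.
Subsquare: lon ⌊0.7843/0.0833333⌋ = 9 → j; lat ⌊0.1803/0.0416667⌋ = 4 → e.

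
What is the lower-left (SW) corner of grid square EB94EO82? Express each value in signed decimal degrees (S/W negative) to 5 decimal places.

-75.40833, -81.60000

Field E=4, B=1: +4·20° lon, +1·10° lat → SW at lon -100°, lat -80°.
Square 9, 4: +9·2° lon, +4·1° lat → SW at lon -82°, lat -76°.
Subsquare e=4, o=14: +4·0.0833333° lon, +14·0.0416667° lat → SW at lon -81.6667°, lat -75.4167°.
Extended square 8, 2: +8·0.00833333° lon, +2·0.00416667° lat → SW at lon -81.6°, lat -75.4083°.
latitude -75.40833, longitude -81.60000.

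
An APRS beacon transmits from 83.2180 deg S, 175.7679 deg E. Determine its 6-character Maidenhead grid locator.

RA76vs

Offset from 180°W / 90°S: lon 355.7679°, lat 6.7820°.
Field: 355.7679/20 → 17 → R, 6.7820/10 → 0 → A; chars RA.
Square: 15.7679/2 → 7, 6.7820/1 → 6; chars 76.
Subsquare: 1.7679/0.0833333 → 21 → v, 0.7820/0.0416667 → 18 → s; chars vs.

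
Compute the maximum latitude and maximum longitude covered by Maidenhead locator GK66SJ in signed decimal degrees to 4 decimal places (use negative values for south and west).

16.4167, -46.4167

Field G=6, K=10: +6·20° lon, +10·10° lat → SW at lon -60°, lat 10°.
Square 6, 6: +6·2° lon, +6·1° lat → SW at lon -48°, lat 16°.
Subsquare s=18, j=9: +18·0.0833333° lon, +9·0.0416667° lat → SW at lon -46.5°, lat 16.375°.
Cell spans 0.0833333° lon × 0.0416667° lat. NE corner is SW corner plus one full cell.
latitude 16.4167, longitude -46.4167.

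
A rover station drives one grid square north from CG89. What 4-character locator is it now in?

Latitude square 9; +1 → 10, wraps to 0, carry into field.
Latitude field G = 6; +1 → 7 = H.
The longitude characters are unchanged.

CH80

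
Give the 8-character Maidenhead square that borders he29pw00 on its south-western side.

HE29ov99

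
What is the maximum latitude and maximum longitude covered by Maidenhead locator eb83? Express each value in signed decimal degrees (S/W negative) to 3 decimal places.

-76.000, -82.000

Field E=4, B=1: +4·20° lon, +1·10° lat → SW at lon -100°, lat -80°.
Square 8, 3: +8·2° lon, +3·1° lat → SW at lon -84°, lat -77°.
Cell spans 2° lon × 1° lat. NE corner is SW corner plus one full cell.
latitude -76.000, longitude -82.000.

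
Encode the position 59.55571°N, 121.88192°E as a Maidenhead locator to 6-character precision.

PO09wn

Shift to the Maidenhead origin (180°W, 90°S): lon 301.8819, lat 149.5557.
Field (20°×10°, letters A–R): 301.8819/20 → 15 → P, 149.5557/10 → 14 → O; chars PO.
Square (2°×1°, digits 0–9): 1.8819/2 → 0, 9.5557/1 → 9; chars 09.
Subsquare (5′×2.5′, letters a–x): 1.8819/0.0833333 → 22 → w, 0.5557/0.0416667 → 13 → n; chars wn.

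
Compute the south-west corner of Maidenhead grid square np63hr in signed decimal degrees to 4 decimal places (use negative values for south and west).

63.7083, 92.5833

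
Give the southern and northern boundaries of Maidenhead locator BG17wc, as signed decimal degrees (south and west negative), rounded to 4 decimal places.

-22.9167, -22.8750

Field B=1, G=6: +1·20° lon, +6·10° lat → SW at lon -160°, lat -30°.
Square 1, 7: +1·2° lon, +7·1° lat → SW at lon -158°, lat -23°.
Subsquare w=22, c=2: +22·0.0833333° lon, +2·0.0416667° lat → SW at lon -156.167°, lat -22.9167°.
Cell spans 0.0833333° lon × 0.0416667° lat.
south -22.9167, north -22.8750.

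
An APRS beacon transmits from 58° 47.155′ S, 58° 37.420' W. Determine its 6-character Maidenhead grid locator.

GD01qf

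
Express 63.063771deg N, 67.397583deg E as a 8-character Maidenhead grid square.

Shift to the Maidenhead origin (180°W, 90°S): lon 247.39758, lat 153.06377.
Field: lon ⌊247.39758/20⌋ = 12 → M; lat ⌊153.06377/10⌋ = 15 → P.
Square: lon ⌊7.39758/2⌋ = 3; lat ⌊3.06377/1⌋ = 3.
Subsquare: lon ⌊1.39758/0.0833333⌋ = 16 → q; lat ⌊0.06377/0.0416667⌋ = 1 → b.
Extended square: lon ⌊0.06425/0.00833333⌋ = 7; lat ⌊0.02210/0.00416667⌋ = 5.

MP33qb75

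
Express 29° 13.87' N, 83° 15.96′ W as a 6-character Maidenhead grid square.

EL89if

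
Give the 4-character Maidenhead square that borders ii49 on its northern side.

Latitude square 9; +1 → 10, wraps to 0, carry into field.
Latitude field I = 8; +1 → 9 = J.
The longitude characters are unchanged.

IJ40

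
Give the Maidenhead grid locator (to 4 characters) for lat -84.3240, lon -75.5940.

FA25

Shift to the Maidenhead origin (180°W, 90°S): lon 104.41, lat 5.68.
Field (20°×10°, letters A–R): 104.41/20 → 5 → F, 5.68/10 → 0 → A; chars FA.
Square (2°×1°, digits 0–9): 4.41/2 → 2, 5.68/1 → 5; chars 25.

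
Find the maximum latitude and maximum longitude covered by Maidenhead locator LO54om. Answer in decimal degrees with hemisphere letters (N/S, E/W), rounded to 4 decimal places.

54.5417° N, 51.2500° E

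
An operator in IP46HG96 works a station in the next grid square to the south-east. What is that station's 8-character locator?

IP46ig05

Longitude extended square 9; +1 → 10, wraps to 0, carry into subsquare.
Longitude subsquare h = 7; +1 → 8 = i.
Latitude extended square 6; −1 → 5.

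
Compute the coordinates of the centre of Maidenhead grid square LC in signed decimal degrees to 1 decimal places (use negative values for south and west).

-65.0, 50.0

Field L=11, C=2: +11·20° lon, +2·10° lat → SW at lon 40°, lat -70°.
Cell spans 20° lon × 10° lat. Centre is SW corner plus half of each.
latitude -65.0, longitude 50.0.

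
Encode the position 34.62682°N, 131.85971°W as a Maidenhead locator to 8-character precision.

CM44bp60

Offset from 180°W / 90°S: lon 48.14029°, lat 124.62682°.
Field (20°×10°, letters A–R): 48.14029/20 → 2 → C, 124.62682/10 → 12 → M; chars CM.
Square (2°×1°, digits 0–9): 8.14029/2 → 4, 4.62682/1 → 4; chars 44.
Subsquare (5′×2.5′, letters a–x): 0.14029/0.0833333 → 1 → b, 0.62682/0.0416667 → 15 → p; chars bp.
Extended square (30″×15″, digits 0–9): 0.05696/0.00833333 → 6, 0.00182/0.00416667 → 0; chars 60.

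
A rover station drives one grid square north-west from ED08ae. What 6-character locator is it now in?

Longitude subsquare a = 0; −1 → -1, wraps to 23 = x, carry into square.
Longitude square 0; −1 → -1, wraps to 9, carry into field.
Longitude field E = 4; −1 → 3 = D.
Latitude subsquare e = 4; +1 → 5 = f.

DD98xf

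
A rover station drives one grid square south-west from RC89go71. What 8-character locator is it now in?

RC89go60

Longitude extended square 7; −1 → 6.
Latitude extended square 1; −1 → 0.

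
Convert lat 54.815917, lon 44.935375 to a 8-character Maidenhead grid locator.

Shift to the Maidenhead origin (180°W, 90°S): lon 224.93537, lat 144.81592.
Field: 224.93537/20 → 11 → L, 144.81592/10 → 14 → O; chars LO.
Square: 4.93537/2 → 2, 4.81592/1 → 4; chars 24.
Subsquare: 0.93537/0.0833333 → 11 → l, 0.81592/0.0416667 → 19 → t; chars lt.
Extended square: 0.01871/0.00833333 → 2, 0.02425/0.00416667 → 5; chars 25.

LO24lt25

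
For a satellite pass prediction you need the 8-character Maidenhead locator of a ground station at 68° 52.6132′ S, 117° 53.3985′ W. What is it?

Offset from 180°W / 90°S: lon 62.11002°, lat 21.12311°.
Field (20°×10°, letters A–R): 62.11002/20 → 3 → D, 21.12311/10 → 2 → C; chars DC.
Square (2°×1°, digits 0–9): 2.11002/2 → 1, 1.12311/1 → 1; chars 11.
Subsquare (5′×2.5′, letters a–x): 0.11002/0.0833333 → 1 → b, 0.12311/0.0416667 → 2 → c; chars bc.
Extended square (30″×15″, digits 0–9): 0.02669/0.00833333 → 3, 0.03978/0.00416667 → 9; chars 39.

DC11bc39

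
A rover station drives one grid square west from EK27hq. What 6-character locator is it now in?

Longitude subsquare h = 7; −1 → 6 = g.
The latitude characters are unchanged.

EK27gq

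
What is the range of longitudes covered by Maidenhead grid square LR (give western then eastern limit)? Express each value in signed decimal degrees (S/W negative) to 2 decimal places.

Field L=11, R=17: +11·20° lon, +17·10° lat → SW at lon 40°, lat 80°.
Cell spans 20° lon × 10° lat.
west 40.00, east 60.00.

40.00, 60.00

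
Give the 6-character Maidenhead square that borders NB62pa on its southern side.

NB61px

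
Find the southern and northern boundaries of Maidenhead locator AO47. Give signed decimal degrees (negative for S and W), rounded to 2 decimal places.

57.00, 58.00

Field A=0, O=14: +0·20° lon, +14·10° lat → SW at lon -180°, lat 50°.
Square 4, 7: +4·2° lon, +7·1° lat → SW at lon -172°, lat 57°.
Cell spans 2° lon × 1° lat.
south 57.00, north 58.00.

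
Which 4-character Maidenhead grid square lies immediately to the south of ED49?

ED48

Latitude square 9; −1 → 8.
The longitude characters are unchanged.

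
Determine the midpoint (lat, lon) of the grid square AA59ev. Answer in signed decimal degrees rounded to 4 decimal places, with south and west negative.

-80.1042, -169.6250

Field A=0, A=0: +0·20° lon, +0·10° lat → SW at lon -180°, lat -90°.
Square 5, 9: +5·2° lon, +9·1° lat → SW at lon -170°, lat -81°.
Subsquare e=4, v=21: +4·0.0833333° lon, +21·0.0416667° lat → SW at lon -169.667°, lat -80.125°.
Cell spans 0.0833333° lon × 0.0416667° lat. Centre is SW corner plus half of each.
latitude -80.1042, longitude -169.6250.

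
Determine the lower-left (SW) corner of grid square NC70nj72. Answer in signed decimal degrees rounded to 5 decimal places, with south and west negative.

-69.61667, 95.14167

Field N=13, C=2: +13·20° lon, +2·10° lat → SW at lon 80°, lat -70°.
Square 7, 0: +7·2° lon, +0·1° lat → SW at lon 94°, lat -70°.
Subsquare n=13, j=9: +13·0.0833333° lon, +9·0.0416667° lat → SW at lon 95.0833°, lat -69.625°.
Extended square 7, 2: +7·0.00833333° lon, +2·0.00416667° lat → SW at lon 95.1417°, lat -69.6167°.
latitude -69.61667, longitude 95.14167.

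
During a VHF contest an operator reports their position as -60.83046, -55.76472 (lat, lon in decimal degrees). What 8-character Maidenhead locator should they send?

GC29ce80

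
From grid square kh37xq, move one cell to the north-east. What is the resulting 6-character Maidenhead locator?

KH47ar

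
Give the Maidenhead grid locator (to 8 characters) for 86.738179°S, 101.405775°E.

OA03qg82

Shift to the Maidenhead origin (180°W, 90°S): lon 281.40578, lat 3.26182.
Field: lon ⌊281.40578/20⌋ = 14 → O; lat ⌊3.26182/10⌋ = 0 → A.
Square: lon ⌊1.40578/2⌋ = 0; lat ⌊3.26182/1⌋ = 3.
Subsquare: lon ⌊1.40578/0.0833333⌋ = 16 → q; lat ⌊0.26182/0.0416667⌋ = 6 → g.
Extended square: lon ⌊0.07244/0.00833333⌋ = 8; lat ⌊0.01182/0.00416667⌋ = 2.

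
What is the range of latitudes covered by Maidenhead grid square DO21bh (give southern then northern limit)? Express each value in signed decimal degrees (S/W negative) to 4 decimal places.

51.2917, 51.3333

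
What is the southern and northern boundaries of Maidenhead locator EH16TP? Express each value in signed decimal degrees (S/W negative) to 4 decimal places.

-13.3750, -13.3333

Field E=4, H=7: +4·20° lon, +7·10° lat → SW at lon -100°, lat -20°.
Square 1, 6: +1·2° lon, +6·1° lat → SW at lon -98°, lat -14°.
Subsquare t=19, p=15: +19·0.0833333° lon, +15·0.0416667° lat → SW at lon -96.4167°, lat -13.375°.
Cell spans 0.0833333° lon × 0.0416667° lat.
south -13.3750, north -13.3333.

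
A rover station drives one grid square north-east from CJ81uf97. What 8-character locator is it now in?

Longitude extended square 9; +1 → 10, wraps to 0, carry into subsquare.
Longitude subsquare u = 20; +1 → 21 = v.
Latitude extended square 7; +1 → 8.

CJ81vf08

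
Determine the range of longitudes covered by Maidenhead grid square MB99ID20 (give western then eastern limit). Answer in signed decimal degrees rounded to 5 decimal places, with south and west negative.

78.68333, 78.69167

Field M=12, B=1: +12·20° lon, +1·10° lat → SW at lon 60°, lat -80°.
Square 9, 9: +9·2° lon, +9·1° lat → SW at lon 78°, lat -71°.
Subsquare i=8, d=3: +8·0.0833333° lon, +3·0.0416667° lat → SW at lon 78.6667°, lat -70.875°.
Extended square 2, 0: +2·0.00833333° lon, +0·0.00416667° lat → SW at lon 78.6833°, lat -70.875°.
Cell spans 0.00833333° lon × 0.00416667° lat.
west 78.68333, east 78.69167.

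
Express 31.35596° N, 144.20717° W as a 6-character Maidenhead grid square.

BM71vi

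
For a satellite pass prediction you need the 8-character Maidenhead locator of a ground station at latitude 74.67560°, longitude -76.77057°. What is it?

FQ14oq72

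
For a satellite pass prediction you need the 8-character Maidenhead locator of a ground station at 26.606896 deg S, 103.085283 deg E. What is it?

OG13nj04

Shift to the Maidenhead origin (180°W, 90°S): lon 283.08528, lat 63.39310.
Field: 283.08528/20 → 14 → O, 63.39310/10 → 6 → G; chars OG.
Square: 3.08528/2 → 1, 3.39310/1 → 3; chars 13.
Subsquare: 1.08528/0.0833333 → 13 → n, 0.39310/0.0416667 → 9 → j; chars nj.
Extended square: 0.00195/0.00833333 → 0, 0.01810/0.00416667 → 4; chars 04.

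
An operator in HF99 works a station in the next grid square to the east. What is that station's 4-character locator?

IF09

Longitude square 9; +1 → 10, wraps to 0, carry into field.
Longitude field H = 7; +1 → 8 = I.
The latitude characters are unchanged.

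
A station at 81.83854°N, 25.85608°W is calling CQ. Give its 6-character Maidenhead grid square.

HR71bu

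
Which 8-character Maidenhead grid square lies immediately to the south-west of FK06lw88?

FK06lw77

Longitude extended square 8; −1 → 7.
Latitude extended square 8; −1 → 7.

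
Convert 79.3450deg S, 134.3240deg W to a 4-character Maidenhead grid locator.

CB20

Shift to the Maidenhead origin (180°W, 90°S): lon 45.68, lat 10.66.
Field: lon ⌊45.68/20⌋ = 2 → C; lat ⌊10.66/10⌋ = 1 → B.
Square: lon ⌊5.68/2⌋ = 2; lat ⌊0.66/1⌋ = 0.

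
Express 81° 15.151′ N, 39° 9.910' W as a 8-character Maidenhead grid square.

Offset from 180°W / 90°S: lon 140.83483°, lat 171.25252°.
Field (20°×10°, letters A–R): lon ⌊140.83483/20⌋ = 7 → H; lat ⌊171.25252/10⌋ = 17 → R.
Square (2°×1°, digits 0–9): lon ⌊0.83483/2⌋ = 0; lat ⌊1.25252/1⌋ = 1.
Subsquare (5′×2.5′, letters a–x): lon ⌊0.83483/0.0833333⌋ = 10 → k; lat ⌊0.25252/0.0416667⌋ = 6 → g.
Extended square (30″×15″, digits 0–9): lon ⌊0.00150/0.00833333⌋ = 0; lat ⌊0.00252/0.00416667⌋ = 0.

HR01kg00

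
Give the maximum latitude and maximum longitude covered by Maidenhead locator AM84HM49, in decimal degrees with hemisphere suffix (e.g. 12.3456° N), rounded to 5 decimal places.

34.54167° N, 163.37500° W

Field A=0, M=12: +0·20° lon, +12·10° lat → SW at lon -180°, lat 30°.
Square 8, 4: +8·2° lon, +4·1° lat → SW at lon -164°, lat 34°.
Subsquare h=7, m=12: +7·0.0833333° lon, +12·0.0416667° lat → SW at lon -163.417°, lat 34.5°.
Extended square 4, 9: +4·0.00833333° lon, +9·0.00416667° lat → SW at lon -163.383°, lat 34.5375°.
Cell spans 0.00833333° lon × 0.00416667° lat. NE corner is SW corner plus one full cell.
latitude 34.54167° N, longitude 163.37500° W.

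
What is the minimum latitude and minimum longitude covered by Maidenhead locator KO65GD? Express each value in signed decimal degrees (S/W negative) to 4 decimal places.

Field K=10, O=14: +10·20° lon, +14·10° lat → SW at lon 20°, lat 50°.
Square 6, 5: +6·2° lon, +5·1° lat → SW at lon 32°, lat 55°.
Subsquare g=6, d=3: +6·0.0833333° lon, +3·0.0416667° lat → SW at lon 32.5°, lat 55.125°.
latitude 55.1250, longitude 32.5000.

55.1250, 32.5000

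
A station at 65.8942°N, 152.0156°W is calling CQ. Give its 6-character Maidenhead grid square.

Shift to the Maidenhead origin (180°W, 90°S): lon 27.9844, lat 155.8942.
Field (20°×10°, letters A–R): 27.9844/20 → 1 → B, 155.8942/10 → 15 → P; chars BP.
Square (2°×1°, digits 0–9): 7.9844/2 → 3, 5.8942/1 → 5; chars 35.
Subsquare (5′×2.5′, letters a–x): 1.9844/0.0833333 → 23 → x, 0.8942/0.0416667 → 21 → v; chars xv.

BP35xv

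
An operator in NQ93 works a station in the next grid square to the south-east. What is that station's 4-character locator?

Longitude square 9; +1 → 10, wraps to 0, carry into field.
Longitude field N = 13; +1 → 14 = O.
Latitude square 3; −1 → 2.

OQ02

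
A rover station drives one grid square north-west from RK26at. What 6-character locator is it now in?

Longitude subsquare a = 0; −1 → -1, wraps to 23 = x, carry into square.
Longitude square 2; −1 → 1.
Latitude subsquare t = 19; +1 → 20 = u.

RK16xu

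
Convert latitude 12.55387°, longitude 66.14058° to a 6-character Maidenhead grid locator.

Shift to the Maidenhead origin (180°W, 90°S): lon 246.1406, lat 102.5539.
Field: lon ⌊246.1406/20⌋ = 12 → M; lat ⌊102.5539/10⌋ = 10 → K.
Square: lon ⌊6.1406/2⌋ = 3; lat ⌊2.5539/1⌋ = 2.
Subsquare: lon ⌊0.1406/0.0833333⌋ = 1 → b; lat ⌊0.5539/0.0416667⌋ = 13 → n.

MK32bn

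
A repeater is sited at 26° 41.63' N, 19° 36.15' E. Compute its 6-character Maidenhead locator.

JL96tq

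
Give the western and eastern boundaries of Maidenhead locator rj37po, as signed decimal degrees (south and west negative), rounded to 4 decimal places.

167.2500, 167.3333

Field R=17, J=9: +17·20° lon, +9·10° lat → SW at lon 160°, lat 0°.
Square 3, 7: +3·2° lon, +7·1° lat → SW at lon 166°, lat 7°.
Subsquare p=15, o=14: +15·0.0833333° lon, +14·0.0416667° lat → SW at lon 167.25°, lat 7.58333°.
Cell spans 0.0833333° lon × 0.0416667° lat.
west 167.2500, east 167.3333.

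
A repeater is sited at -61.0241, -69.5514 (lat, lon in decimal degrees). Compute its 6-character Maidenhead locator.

FC58fx

Offset from 180°W / 90°S: lon 110.4486°, lat 28.9759°.
Field: lon ⌊110.4486/20⌋ = 5 → F; lat ⌊28.9759/10⌋ = 2 → C.
Square: lon ⌊10.4486/2⌋ = 5; lat ⌊8.9759/1⌋ = 8.
Subsquare: lon ⌊0.4486/0.0833333⌋ = 5 → f; lat ⌊0.9759/0.0416667⌋ = 23 → x.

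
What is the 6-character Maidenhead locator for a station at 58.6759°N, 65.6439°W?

Shift to the Maidenhead origin (180°W, 90°S): lon 114.3561, lat 148.6759.
Field: 114.3561/20 → 5 → F, 148.6759/10 → 14 → O; chars FO.
Square: 14.3561/2 → 7, 8.6759/1 → 8; chars 78.
Subsquare: 0.3561/0.0833333 → 4 → e, 0.6759/0.0416667 → 16 → q; chars eq.

FO78eq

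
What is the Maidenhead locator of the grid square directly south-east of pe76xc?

PE86ab

Longitude subsquare x = 23; +1 → 24, wraps to 0 = a, carry into square.
Longitude square 7; +1 → 8.
Latitude subsquare c = 2; −1 → 1 = b.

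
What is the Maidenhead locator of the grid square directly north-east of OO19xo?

OO29ap

Longitude subsquare x = 23; +1 → 24, wraps to 0 = a, carry into square.
Longitude square 1; +1 → 2.
Latitude subsquare o = 14; +1 → 15 = p.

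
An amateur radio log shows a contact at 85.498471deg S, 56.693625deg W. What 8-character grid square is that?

Shift to the Maidenhead origin (180°W, 90°S): lon 123.30638, lat 4.50153.
Field (20°×10°, letters A–R): 123.30638/20 → 6 → G, 4.50153/10 → 0 → A; chars GA.
Square (2°×1°, digits 0–9): 3.30638/2 → 1, 4.50153/1 → 4; chars 14.
Subsquare (5′×2.5′, letters a–x): 1.30638/0.0833333 → 15 → p, 0.50153/0.0416667 → 12 → m; chars pm.
Extended square (30″×15″, digits 0–9): 0.05638/0.00833333 → 6, 0.00153/0.00416667 → 0; chars 60.

GA14pm60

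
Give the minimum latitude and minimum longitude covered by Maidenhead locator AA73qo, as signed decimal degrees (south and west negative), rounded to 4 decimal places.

-86.4167, -164.6667

Field A=0, A=0: +0·20° lon, +0·10° lat → SW at lon -180°, lat -90°.
Square 7, 3: +7·2° lon, +3·1° lat → SW at lon -166°, lat -87°.
Subsquare q=16, o=14: +16·0.0833333° lon, +14·0.0416667° lat → SW at lon -164.667°, lat -86.4167°.
latitude -86.4167, longitude -164.6667.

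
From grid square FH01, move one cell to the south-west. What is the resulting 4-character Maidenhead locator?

EH90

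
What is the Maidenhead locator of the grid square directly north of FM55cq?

FM55cr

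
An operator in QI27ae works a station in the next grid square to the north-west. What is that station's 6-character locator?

QI17xf

Longitude subsquare a = 0; −1 → -1, wraps to 23 = x, carry into square.
Longitude square 2; −1 → 1.
Latitude subsquare e = 4; +1 → 5 = f.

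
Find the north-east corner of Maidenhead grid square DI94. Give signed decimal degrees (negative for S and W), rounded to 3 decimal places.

Field D=3, I=8: +3·20° lon, +8·10° lat → SW at lon -120°, lat -10°.
Square 9, 4: +9·2° lon, +4·1° lat → SW at lon -102°, lat -6°.
Cell spans 2° lon × 1° lat. NE corner is SW corner plus one full cell.
latitude -5.000, longitude -100.000.

-5.000, -100.000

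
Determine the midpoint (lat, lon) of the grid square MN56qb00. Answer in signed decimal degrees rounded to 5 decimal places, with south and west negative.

46.04375, 71.33750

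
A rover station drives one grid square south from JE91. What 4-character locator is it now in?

Latitude square 1; −1 → 0.
The longitude characters are unchanged.

JE90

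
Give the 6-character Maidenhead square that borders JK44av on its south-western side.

Longitude subsquare a = 0; −1 → -1, wraps to 23 = x, carry into square.
Longitude square 4; −1 → 3.
Latitude subsquare v = 21; −1 → 20 = u.

JK34xu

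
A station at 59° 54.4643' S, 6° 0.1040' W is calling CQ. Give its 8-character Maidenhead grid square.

Shift to the Maidenhead origin (180°W, 90°S): lon 173.99827, lat 30.09226.
Field: lon ⌊173.99827/20⌋ = 8 → I; lat ⌊30.09226/10⌋ = 3 → D.
Square: lon ⌊13.99827/2⌋ = 6; lat ⌊0.09226/1⌋ = 0.
Subsquare: lon ⌊1.99827/0.0833333⌋ = 23 → x; lat ⌊0.09226/0.0416667⌋ = 2 → c.
Extended square: lon ⌊0.08160/0.00833333⌋ = 9; lat ⌊0.00893/0.00416667⌋ = 2.

ID60xc92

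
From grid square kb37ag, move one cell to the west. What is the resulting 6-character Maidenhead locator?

Longitude subsquare a = 0; −1 → -1, wraps to 23 = x, carry into square.
Longitude square 3; −1 → 2.
The latitude characters are unchanged.

KB27xg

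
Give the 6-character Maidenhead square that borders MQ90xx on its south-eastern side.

NQ00aw

Longitude subsquare x = 23; +1 → 24, wraps to 0 = a, carry into square.
Longitude square 9; +1 → 10, wraps to 0, carry into field.
Longitude field M = 12; +1 → 13 = N.
Latitude subsquare x = 23; −1 → 22 = w.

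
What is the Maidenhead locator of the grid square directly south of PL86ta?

PL85tx

Latitude subsquare a = 0; −1 → -1, wraps to 23 = x, carry into square.
Latitude square 6; −1 → 5.
The longitude characters are unchanged.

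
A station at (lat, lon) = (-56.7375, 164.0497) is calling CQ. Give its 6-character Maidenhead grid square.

RD23ag

Offset from 180°W / 90°S: lon 344.0497°, lat 33.2625°.
Field: 344.0497/20 → 17 → R, 33.2625/10 → 3 → D; chars RD.
Square: 4.0497/2 → 2, 3.2625/1 → 3; chars 23.
Subsquare: 0.0497/0.0833333 → 0 → a, 0.2625/0.0416667 → 6 → g; chars ag.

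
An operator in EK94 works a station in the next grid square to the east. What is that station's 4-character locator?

FK04

Longitude square 9; +1 → 10, wraps to 0, carry into field.
Longitude field E = 4; +1 → 5 = F.
The latitude characters are unchanged.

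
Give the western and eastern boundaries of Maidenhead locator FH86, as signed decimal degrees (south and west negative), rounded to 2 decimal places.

-64.00, -62.00

Field F=5, H=7: +5·20° lon, +7·10° lat → SW at lon -80°, lat -20°.
Square 8, 6: +8·2° lon, +6·1° lat → SW at lon -64°, lat -14°.
Cell spans 2° lon × 1° lat.
west -64.00, east -62.00.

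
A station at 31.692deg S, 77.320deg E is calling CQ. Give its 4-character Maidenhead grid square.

Shift to the Maidenhead origin (180°W, 90°S): lon 257.32, lat 58.31.
Field: lon ⌊257.32/20⌋ = 12 → M; lat ⌊58.31/10⌋ = 5 → F.
Square: lon ⌊17.32/2⌋ = 8; lat ⌊8.31/1⌋ = 8.

MF88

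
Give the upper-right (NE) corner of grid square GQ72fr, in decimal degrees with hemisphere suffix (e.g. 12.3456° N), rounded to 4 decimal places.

Field G=6, Q=16: +6·20° lon, +16·10° lat → SW at lon -60°, lat 70°.
Square 7, 2: +7·2° lon, +2·1° lat → SW at lon -46°, lat 72°.
Subsquare f=5, r=17: +5·0.0833333° lon, +17·0.0416667° lat → SW at lon -45.5833°, lat 72.7083°.
Cell spans 0.0833333° lon × 0.0416667° lat. NE corner is SW corner plus one full cell.
latitude 72.7500° N, longitude 45.5000° W.

72.7500° N, 45.5000° W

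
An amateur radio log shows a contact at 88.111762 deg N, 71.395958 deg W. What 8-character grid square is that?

FR48hc26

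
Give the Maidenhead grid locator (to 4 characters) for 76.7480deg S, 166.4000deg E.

RB33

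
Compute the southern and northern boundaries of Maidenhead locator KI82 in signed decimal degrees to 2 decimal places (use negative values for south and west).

Field K=10, I=8: +10·20° lon, +8·10° lat → SW at lon 20°, lat -10°.
Square 8, 2: +8·2° lon, +2·1° lat → SW at lon 36°, lat -8°.
Cell spans 2° lon × 1° lat.
south -8.00, north -7.00.

-8.00, -7.00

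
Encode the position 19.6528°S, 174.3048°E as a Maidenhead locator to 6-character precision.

RH70di

Add 180° to longitude and 90° to latitude: 354.3048, 70.3472.
Field: lon ⌊354.3048/20⌋ = 17 → R; lat ⌊70.3472/10⌋ = 7 → H.
Square: lon ⌊14.3048/2⌋ = 7; lat ⌊0.3472/1⌋ = 0.
Subsquare: lon ⌊0.3048/0.0833333⌋ = 3 → d; lat ⌊0.3472/0.0416667⌋ = 8 → i.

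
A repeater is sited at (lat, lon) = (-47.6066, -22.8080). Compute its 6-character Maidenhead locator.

HE82oj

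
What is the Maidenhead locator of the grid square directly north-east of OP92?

Longitude square 9; +1 → 10, wraps to 0, carry into field.
Longitude field O = 14; +1 → 15 = P.
Latitude square 2; +1 → 3.

PP03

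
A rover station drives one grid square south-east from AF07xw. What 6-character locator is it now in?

AF17av

Longitude subsquare x = 23; +1 → 24, wraps to 0 = a, carry into square.
Longitude square 0; +1 → 1.
Latitude subsquare w = 22; −1 → 21 = v.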